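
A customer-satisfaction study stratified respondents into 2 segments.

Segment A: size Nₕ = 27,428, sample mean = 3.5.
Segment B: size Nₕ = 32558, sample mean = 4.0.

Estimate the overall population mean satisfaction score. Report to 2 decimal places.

3.77

x̄_st = (Σ Nₕx̄ₕ) / (Σ Nₕ) = (27428·3.5 + 32558·4.0) / 59986
= 226230 / 59986 = 3.7714... → 3.77.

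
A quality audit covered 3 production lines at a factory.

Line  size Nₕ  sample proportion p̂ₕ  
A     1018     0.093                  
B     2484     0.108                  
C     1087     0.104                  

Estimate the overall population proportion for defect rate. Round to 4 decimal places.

0.1037

Wₕ = Nₕ/N with N = 4589: 0.2218, 0.5413, 0.2369.
p̂_st = 0.2218·0.093 + 0.5413·0.108 + 0.2369·0.104 ≈ 0.103725... → 0.1037.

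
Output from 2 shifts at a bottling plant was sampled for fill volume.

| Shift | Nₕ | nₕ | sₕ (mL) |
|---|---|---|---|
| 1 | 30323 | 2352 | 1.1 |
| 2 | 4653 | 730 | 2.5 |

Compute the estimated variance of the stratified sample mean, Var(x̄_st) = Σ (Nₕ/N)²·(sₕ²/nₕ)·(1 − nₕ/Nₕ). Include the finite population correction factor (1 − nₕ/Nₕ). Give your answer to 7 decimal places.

N = 34976. Term for each stratum: Wₕ²sₕ²/nₕ·(1−nₕ/Nₕ).
Var(x̄_st) = 0.0003566875 + 0.0001277522 = 0.0004844397 → 0.0004844.

0.0004844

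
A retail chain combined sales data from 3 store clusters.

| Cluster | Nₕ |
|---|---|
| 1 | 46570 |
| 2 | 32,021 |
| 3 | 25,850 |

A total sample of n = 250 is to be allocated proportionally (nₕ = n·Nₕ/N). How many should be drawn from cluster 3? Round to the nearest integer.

62

N = 46570 + 32021 + 25850 = 104441.
n_3 = 250·25850/104441 = 61.877... → 62.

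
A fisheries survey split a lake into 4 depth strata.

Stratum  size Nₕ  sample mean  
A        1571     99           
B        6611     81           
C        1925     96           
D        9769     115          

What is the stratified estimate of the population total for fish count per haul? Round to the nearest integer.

Estimate total by summing Nₕ·x̄ₕ over strata.
1571·99 + 6611·81 + 1925·96 + 9769·115 = 155529 + 535491 + 184800 + 1123435 = 1999255.

1999255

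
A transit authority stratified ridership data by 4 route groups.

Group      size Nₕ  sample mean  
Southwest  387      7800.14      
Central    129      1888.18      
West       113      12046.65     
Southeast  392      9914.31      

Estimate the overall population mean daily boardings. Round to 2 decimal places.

x̄_st = (Σ Nₕx̄ₕ) / (Σ Nₕ) = (387·7800.14 + 129·1888.18 + 113·12046.65 + 392·9914.31) / 1021
= 8509910.37 / 1021 = 8334.8779... → 8334.88.

8334.88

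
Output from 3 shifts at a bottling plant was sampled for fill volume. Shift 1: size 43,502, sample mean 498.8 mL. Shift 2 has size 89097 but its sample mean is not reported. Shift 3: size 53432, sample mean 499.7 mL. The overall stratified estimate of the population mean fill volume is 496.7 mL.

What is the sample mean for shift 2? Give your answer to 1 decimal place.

Σ Nₕx̄ₕ = N·μ, so 89097·x̄_2 = 186031·496.7 − (43502·498.8 + 53432·499.7).
= 92401597.7 − 48398768 = 44002829.7.
x̄_2 = 44002829.7 / 89097 = 493.876... → 493.9.

493.9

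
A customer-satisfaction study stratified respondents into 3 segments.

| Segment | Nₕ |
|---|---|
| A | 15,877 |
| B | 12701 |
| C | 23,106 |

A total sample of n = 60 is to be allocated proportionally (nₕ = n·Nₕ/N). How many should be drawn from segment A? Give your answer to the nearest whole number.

18

Share of segment A = 15877/51684 = 0.30719.
Allocate 60 × 0.30719 = 18.432... → 18.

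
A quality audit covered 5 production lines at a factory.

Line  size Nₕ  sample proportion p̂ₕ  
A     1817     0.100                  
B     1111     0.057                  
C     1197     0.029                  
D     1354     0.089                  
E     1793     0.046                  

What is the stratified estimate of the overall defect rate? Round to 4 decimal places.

N = 1817 + 1111 + 1197 + 1354 + 1793 = 7272.
Overall proportion = Σ (Nₕ/N)·p̂ₕ.
Σ Nₕp̂ₕ = 181.7 + 63.327 + 34.713 + 120.506 + 82.478 = 482.724.
482.724 / 7272 = 0.066381... → 0.0664.

0.0664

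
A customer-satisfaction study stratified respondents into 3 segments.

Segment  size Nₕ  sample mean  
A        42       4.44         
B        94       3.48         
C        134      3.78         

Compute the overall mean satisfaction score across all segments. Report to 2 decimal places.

N = 42 + 94 + 134 = 270.
Weight each subgroup mean by Nₕ/N and sum.
Σ Nₕx̄ₕ = 42·4.44 + 94·3.48 + 134·3.78 = 186.48 + 327.12 + 506.52 = 1020.12.
Divide by N: 1020.12 / 270 = 3.7782... → 3.78.

3.78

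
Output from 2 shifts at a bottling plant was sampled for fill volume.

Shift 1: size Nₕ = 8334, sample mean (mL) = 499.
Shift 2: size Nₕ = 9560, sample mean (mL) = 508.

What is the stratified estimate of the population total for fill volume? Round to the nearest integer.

1: 8334·499 = 4158666
2: 9560·508 = 4856480
τ̂ = Σ Nₕx̄ₕ = 9015146.

9015146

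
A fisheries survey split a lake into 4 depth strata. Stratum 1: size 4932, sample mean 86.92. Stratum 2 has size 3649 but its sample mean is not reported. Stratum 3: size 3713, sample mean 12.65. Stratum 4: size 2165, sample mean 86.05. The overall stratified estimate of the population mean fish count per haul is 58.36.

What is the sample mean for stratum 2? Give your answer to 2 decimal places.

N = 4932 + 3649 + 3713 + 2165 = 14459.
Overall total = μ·N = 58.36·14459 = 843827.24.
Subtract the known strata: 4932·86.92 + 3713·12.65 + 2165·86.05 = 661957.14.
Remaining total for stratum 2: 843827.24 − 661957.14 = 181870.1.
Divide by its size: 181870.1 / 3649 = 49.8411... → 49.84.

49.84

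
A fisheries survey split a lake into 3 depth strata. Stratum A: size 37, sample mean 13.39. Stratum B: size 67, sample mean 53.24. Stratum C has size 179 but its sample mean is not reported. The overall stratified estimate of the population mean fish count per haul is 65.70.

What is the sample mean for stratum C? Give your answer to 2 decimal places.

81.18

Σ Nₕx̄ₕ = N·μ, so 179·x̄_C = 283·65.70 − (37·13.39 + 67·53.24).
= 18593.1 − 4062.51 = 14530.59.
x̄_C = 14530.59 / 179 = 81.1765... → 81.18.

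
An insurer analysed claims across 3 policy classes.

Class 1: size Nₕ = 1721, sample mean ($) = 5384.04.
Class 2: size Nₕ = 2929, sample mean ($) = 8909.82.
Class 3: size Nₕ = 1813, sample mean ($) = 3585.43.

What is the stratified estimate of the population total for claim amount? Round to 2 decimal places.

Population total = Σ Nₕ·x̄ₕ (each stratum's size times its mean).
1721·5384.04 + 2929·8909.82 + 1813·3585.43 = 9265932.84 + 26096862.78 + 6500384.59 = 41863180.21.

41863180.21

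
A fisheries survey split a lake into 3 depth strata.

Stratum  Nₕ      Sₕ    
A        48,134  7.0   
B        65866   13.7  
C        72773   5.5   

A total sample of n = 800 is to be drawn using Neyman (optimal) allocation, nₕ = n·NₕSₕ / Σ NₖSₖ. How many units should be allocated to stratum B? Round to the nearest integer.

A: NₕSₕ = 48134·7.0 = 336938
B: NₕSₕ = 65866·13.7 = 902364.2
C: NₕSₕ = 72773·5.5 = 400251.5
Σ NₕSₕ = 1639553.7.
n_B = 800·902364.2/1639553.7 = 440.297... → 440.

440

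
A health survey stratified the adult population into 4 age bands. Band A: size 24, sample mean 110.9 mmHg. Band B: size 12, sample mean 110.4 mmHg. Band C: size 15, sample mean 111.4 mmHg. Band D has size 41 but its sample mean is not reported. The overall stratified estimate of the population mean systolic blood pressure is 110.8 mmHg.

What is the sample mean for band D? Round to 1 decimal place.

Σ Nₕx̄ₕ = N·μ, so 41·x̄_D = 92·110.8 − (24·110.9 + 12·110.4 + 15·111.4).
= 10193.6 − 5657.4 = 4536.2.
x̄_D = 4536.2 / 41 = 110.639... → 110.6.

110.6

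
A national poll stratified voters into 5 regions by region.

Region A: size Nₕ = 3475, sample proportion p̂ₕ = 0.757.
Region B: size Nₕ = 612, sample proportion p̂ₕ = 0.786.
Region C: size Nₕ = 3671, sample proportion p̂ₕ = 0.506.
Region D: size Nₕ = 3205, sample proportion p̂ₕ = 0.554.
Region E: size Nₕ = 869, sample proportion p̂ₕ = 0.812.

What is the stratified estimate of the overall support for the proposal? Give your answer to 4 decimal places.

0.6297

Wₕ = Nₕ/N with N = 11832: 0.2937, 0.0517, 0.3103, 0.2709, 0.0734.
p̂_st = 0.2937·0.757 + 0.0517·0.786 + 0.3103·0.506 + 0.2709·0.554 + 0.0734·0.812 ≈ 0.629676... → 0.6297.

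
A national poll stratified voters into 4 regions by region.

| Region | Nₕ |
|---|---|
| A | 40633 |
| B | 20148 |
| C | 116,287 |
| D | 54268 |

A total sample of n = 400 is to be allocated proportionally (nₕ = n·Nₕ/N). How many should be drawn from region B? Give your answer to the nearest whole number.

35

Share of region B = 20148/231336 = 0.08709.
Allocate 400 × 0.08709 = 34.838... → 35.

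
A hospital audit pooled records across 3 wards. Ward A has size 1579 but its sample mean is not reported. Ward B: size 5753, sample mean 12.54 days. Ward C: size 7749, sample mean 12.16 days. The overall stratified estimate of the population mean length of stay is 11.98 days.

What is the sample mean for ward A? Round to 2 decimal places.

N = 1579 + 5753 + 7749 = 15081.
Overall total = μ·N = 11.98·15081 = 180670.38.
Subtract the known strata: 5753·12.54 + 7749·12.16 = 166370.46.
Remaining total for ward A: 180670.38 − 166370.46 = 14299.92.
Divide by its size: 14299.92 / 1579 = 9.0563... → 9.06.

9.06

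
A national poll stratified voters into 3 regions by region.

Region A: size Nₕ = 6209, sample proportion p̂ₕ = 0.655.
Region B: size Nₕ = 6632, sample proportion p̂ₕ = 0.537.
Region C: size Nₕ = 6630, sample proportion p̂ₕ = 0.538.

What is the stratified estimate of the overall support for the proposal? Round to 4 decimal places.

0.5750

Wₕ = Nₕ/N with N = 19471: 0.3189, 0.3406, 0.3405.
p̂_st = 0.3189·0.655 + 0.3406·0.537 + 0.3405·0.538 ≈ 0.574969... → 0.5750.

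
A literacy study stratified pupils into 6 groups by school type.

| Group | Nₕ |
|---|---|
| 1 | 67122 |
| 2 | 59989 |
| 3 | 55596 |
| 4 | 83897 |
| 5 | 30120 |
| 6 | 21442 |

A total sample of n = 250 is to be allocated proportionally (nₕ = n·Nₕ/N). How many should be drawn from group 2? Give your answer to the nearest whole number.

Share of group 2 = 59989/318166 = 0.18855.
Allocate 250 × 0.18855 = 47.137... → 47.

47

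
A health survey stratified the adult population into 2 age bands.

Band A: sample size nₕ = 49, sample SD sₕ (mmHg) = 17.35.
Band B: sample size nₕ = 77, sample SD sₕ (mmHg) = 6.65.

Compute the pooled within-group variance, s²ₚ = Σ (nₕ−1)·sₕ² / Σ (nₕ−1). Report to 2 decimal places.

Degrees of freedom: 48 + 76 = 124.
Σ(nₕ−1)sₕ² = 48·301.0225 + 76·44.2225 = 17809.99.
s²ₚ = 17809.99 / 124 = 143.6290... → 143.63.

143.63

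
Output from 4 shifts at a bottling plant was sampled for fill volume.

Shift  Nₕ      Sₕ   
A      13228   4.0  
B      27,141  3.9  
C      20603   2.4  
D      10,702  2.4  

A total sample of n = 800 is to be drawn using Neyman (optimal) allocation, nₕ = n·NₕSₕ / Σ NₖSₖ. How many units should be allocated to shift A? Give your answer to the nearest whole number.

A: NₕSₕ = 13228·4.0 = 52912
B: NₕSₕ = 27141·3.9 = 105849.9
C: NₕSₕ = 20603·2.4 = 49447.2
D: NₕSₕ = 10702·2.4 = 25684.8
Σ NₕSₕ = 233893.9.
n_A = 800·52912/233893.9 = 180.978... → 181.

181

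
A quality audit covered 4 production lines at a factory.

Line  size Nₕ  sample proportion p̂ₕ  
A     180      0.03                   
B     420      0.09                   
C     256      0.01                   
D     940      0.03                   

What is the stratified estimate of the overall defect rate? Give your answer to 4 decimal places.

N = 180 + 420 + 256 + 940 = 1796.
Overall proportion = Σ (Nₕ/N)·p̂ₕ.
Σ Nₕp̂ₕ = 5.4 + 37.8 + 2.56 + 28.2 = 73.96.
73.96 / 1796 = 0.041180... → 0.0412.

0.0412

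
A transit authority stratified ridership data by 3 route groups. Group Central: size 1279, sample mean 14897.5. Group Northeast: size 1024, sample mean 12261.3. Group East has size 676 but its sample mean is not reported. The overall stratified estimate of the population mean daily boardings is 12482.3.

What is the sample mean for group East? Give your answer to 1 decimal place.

N = 1279 + 1024 + 676 = 2979.
Overall total = μ·N = 12482.3·2979 = 37184771.7.
Subtract the known strata: 1279·14897.5 + 1024·12261.3 = 31609473.7.
Remaining total for group East: 37184771.7 − 31609473.7 = 5575298.
Divide by its size: 5575298 / 676 = 8247.482... → 8247.5.

8247.5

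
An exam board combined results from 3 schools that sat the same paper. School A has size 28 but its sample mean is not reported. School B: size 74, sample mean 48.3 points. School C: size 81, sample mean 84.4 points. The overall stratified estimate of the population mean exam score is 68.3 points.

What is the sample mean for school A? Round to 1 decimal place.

74.6

Σ Nₕx̄ₕ = N·μ, so 28·x̄_A = 183·68.3 − (74·48.3 + 81·84.4).
= 12498.9 − 10410.6 = 2088.3.
x̄_A = 2088.3 / 28 = 74.582... → 74.6.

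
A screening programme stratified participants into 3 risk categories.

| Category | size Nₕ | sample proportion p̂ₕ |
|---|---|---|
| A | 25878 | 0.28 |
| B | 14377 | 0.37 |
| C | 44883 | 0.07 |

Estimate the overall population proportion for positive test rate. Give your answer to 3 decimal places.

0.184

N = 25878 + 14377 + 44883 = 85138.
Overall proportion = Σ (Nₕ/N)·p̂ₕ.
Σ Nₕp̂ₕ = 7245.84 + 5319.49 + 3141.81 = 15707.14.
15707.14 / 85138 = 0.18449... → 0.184.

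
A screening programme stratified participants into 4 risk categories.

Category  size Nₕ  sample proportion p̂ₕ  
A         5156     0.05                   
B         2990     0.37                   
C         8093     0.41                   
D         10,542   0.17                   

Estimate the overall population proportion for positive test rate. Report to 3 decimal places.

0.242

Wₕ = Nₕ/N with N = 26781: 0.1925, 0.1116, 0.3022, 0.3936.
p̂_st = 0.1925·0.05 + 0.1116·0.37 + 0.3022·0.41 + 0.3936·0.17 ≈ 0.24175... → 0.242.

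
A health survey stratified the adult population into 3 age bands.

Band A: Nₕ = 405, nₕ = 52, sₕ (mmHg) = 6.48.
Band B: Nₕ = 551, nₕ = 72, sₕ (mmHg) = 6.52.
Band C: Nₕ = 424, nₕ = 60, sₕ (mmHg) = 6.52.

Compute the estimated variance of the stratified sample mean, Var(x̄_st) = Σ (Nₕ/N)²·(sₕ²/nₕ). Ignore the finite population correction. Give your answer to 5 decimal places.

N = 1380. Term for each stratum: Wₕ²sₕ²/nₕ.
Var(x̄_st) = 0.06955023 + 0.09412559 + 0.06688327 = 0.23055908 → 0.23056.

0.23056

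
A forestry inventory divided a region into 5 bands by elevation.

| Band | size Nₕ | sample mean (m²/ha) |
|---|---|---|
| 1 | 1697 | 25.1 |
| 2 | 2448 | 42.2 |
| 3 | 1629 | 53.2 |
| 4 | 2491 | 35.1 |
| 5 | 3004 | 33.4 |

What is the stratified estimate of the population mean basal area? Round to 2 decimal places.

37.30

x̄_st = (Σ Nₕx̄ₕ) / (Σ Nₕ) = (1697·25.1 + 2448·42.2 + 1629·53.2 + 2491·35.1 + 3004·33.4) / 11269
= 420330.8 / 11269 = 37.2997... → 37.30.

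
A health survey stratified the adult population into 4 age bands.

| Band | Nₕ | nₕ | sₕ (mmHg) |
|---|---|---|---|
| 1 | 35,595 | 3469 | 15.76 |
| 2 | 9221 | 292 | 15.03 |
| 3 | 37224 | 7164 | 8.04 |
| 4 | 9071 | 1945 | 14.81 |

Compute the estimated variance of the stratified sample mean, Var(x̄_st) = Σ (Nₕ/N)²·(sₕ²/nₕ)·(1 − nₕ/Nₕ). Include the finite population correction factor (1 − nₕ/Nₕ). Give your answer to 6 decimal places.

0.019631

N = 91111. Term for each stratum: Wₕ²sₕ²/nₕ·(1−nₕ/Nₕ).
Var(x̄_st) = 0.009863071 + 0.007673161 + 0.001216261 + 0.000878112 = 0.019630605 → 0.019631.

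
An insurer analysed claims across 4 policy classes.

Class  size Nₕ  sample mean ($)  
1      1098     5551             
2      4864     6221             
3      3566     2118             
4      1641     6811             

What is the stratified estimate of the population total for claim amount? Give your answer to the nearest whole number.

Population total = Σ Nₕ·x̄ₕ (each stratum's size times its mean).
1098·5551 + 4864·6221 + 3566·2118 + 1641·6811 = 6094998 + 30258944 + 7552788 + 11176851 = 55083581.

55083581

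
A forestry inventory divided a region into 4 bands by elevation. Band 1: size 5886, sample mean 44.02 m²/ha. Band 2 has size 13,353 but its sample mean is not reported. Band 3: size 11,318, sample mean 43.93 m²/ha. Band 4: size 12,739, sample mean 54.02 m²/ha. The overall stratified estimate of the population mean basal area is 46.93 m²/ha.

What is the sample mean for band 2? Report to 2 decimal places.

Σ Nₕx̄ₕ = N·μ, so 13353·x̄_2 = 43296·46.93 − (5886·44.02 + 11318·43.93 + 12739·54.02).
= 2031881.28 − 1444462.24 = 587419.04.
x̄_2 = 587419.04 / 13353 = 43.9915... → 43.99.

43.99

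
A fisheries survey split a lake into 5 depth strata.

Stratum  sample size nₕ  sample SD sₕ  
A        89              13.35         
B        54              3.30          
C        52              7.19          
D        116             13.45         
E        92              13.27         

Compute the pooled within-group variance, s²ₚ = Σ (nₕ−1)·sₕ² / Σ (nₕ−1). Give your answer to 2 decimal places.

Degrees of freedom: 88 + 53 + 51 + 115 + 91 = 398.
Σ(nₕ−1)sₕ² = 88·178.2225 + 53·10.89 + 51·51.6961 + 115·180.9025 + 91·176.0929 = 55725.4925.
s²ₚ = 55725.4925 / 398 = 140.0138... → 140.01.

140.01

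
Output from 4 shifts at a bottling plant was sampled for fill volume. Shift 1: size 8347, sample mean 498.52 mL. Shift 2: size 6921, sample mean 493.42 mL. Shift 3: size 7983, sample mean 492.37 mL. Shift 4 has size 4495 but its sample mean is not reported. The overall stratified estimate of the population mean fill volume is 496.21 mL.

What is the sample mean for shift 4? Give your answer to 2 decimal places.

503.04

Σ Nₕx̄ₕ = N·μ, so 4495·x̄_4 = 27746·496.21 − (8347·498.52 + 6921·493.42 + 7983·492.37).
= 13767842.66 − 11506695.97 = 2261146.69.
x̄_4 = 2261146.69 / 4495 = 503.0360... → 503.04.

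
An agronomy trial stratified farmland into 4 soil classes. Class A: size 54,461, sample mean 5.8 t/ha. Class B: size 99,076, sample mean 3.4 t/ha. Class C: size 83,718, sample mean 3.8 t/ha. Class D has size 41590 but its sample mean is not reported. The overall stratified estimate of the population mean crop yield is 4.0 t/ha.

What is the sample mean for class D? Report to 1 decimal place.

N = 54461 + 99076 + 83718 + 41590 = 278845.
Overall total = μ·N = 4.0·278845 = 1115380.
Subtract the known strata: 54461·5.8 + 99076·3.4 + 83718·3.8 = 970860.6.
Remaining total for class D: 1115380 − 970860.6 = 144519.4.
Divide by its size: 144519.4 / 41590 = 3.475... → 3.5.

3.5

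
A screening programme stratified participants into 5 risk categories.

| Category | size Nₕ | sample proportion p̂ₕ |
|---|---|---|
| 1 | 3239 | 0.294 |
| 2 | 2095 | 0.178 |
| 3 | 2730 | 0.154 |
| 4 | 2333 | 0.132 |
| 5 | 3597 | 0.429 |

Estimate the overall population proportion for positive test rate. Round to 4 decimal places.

0.2570

N = 3239 + 2095 + 2730 + 2333 + 3597 = 13994.
Overall proportion = Σ (Nₕ/N)·p̂ₕ.
Σ Nₕp̂ₕ = 952.266 + 372.91 + 420.42 + 307.956 + 1543.113 = 3596.665.
3596.665 / 13994 = 0.257015... → 0.2570.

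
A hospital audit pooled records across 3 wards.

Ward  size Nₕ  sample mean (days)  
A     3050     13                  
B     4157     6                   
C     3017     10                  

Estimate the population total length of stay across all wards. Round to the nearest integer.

94762

Population total = Σ Nₕ·x̄ₕ (each stratum's size times its mean).
3050·13 + 4157·6 + 3017·10 = 39650 + 24942 + 30170 = 94762.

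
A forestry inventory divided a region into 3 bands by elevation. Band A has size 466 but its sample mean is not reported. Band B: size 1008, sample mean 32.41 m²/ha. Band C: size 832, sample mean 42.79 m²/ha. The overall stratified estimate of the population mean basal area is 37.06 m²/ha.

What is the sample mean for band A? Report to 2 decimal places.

N = 466 + 1008 + 832 = 2306.
Overall total = μ·N = 37.06·2306 = 85460.36.
Subtract the known strata: 1008·32.41 + 832·42.79 = 68270.56.
Remaining total for band A: 85460.36 − 68270.56 = 17189.8.
Divide by its size: 17189.8 / 466 = 36.8880... → 36.89.

36.89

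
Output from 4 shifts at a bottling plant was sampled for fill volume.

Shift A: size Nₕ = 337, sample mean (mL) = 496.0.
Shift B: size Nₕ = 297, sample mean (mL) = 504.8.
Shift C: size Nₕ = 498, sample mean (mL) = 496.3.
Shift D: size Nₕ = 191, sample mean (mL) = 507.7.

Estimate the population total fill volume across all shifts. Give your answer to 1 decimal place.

A: 337·496.0 = 167152
B: 297·504.8 = 149925.6
C: 498·496.3 = 247157.4
D: 191·507.7 = 96970.7
τ̂ = Σ Nₕx̄ₕ = 661205.7.

661205.7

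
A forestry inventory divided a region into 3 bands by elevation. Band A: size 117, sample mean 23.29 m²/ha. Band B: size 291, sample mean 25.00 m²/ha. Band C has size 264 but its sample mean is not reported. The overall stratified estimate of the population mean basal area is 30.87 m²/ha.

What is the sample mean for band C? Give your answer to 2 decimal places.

40.70

Σ Nₕx̄ₕ = N·μ, so 264·x̄_C = 672·30.87 − (117·23.29 + 291·25.00).
= 20744.64 − 9999.93 = 10744.71.
x̄_C = 10744.71 / 264 = 40.6997... → 40.70.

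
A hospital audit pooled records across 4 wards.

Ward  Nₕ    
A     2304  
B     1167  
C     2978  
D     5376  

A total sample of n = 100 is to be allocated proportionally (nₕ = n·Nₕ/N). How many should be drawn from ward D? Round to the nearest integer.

N = 2304 + 1167 + 2978 + 5376 = 11825.
n_D = 100·5376/11825 = 45.463... → 45.

45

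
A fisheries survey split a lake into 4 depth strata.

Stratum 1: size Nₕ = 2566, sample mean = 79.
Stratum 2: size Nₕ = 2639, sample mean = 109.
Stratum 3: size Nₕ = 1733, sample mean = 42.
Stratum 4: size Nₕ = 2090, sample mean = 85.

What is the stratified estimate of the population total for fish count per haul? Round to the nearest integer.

740801

1: 2566·79 = 202714
2: 2639·109 = 287651
3: 1733·42 = 72786
4: 2090·85 = 177650
τ̂ = Σ Nₕx̄ₕ = 740801.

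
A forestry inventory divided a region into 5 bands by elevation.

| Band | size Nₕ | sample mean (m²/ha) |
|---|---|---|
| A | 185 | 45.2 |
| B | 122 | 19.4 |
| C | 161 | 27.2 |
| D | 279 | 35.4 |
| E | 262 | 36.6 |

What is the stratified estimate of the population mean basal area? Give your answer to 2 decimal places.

34.27

N = 1009; weights Wₕ = Nₕ/N = (0.1833, 0.1209, 0.1596, 0.2765, 0.2597).
x̄_st = Σ Wₕ·x̄ₕ = 0.1833·45.2 + 0.1209·19.4 + 0.1596·27.2 + 0.2765·35.4 + 0.2597·36.6 ≈ 34.2654...
→ 34.27.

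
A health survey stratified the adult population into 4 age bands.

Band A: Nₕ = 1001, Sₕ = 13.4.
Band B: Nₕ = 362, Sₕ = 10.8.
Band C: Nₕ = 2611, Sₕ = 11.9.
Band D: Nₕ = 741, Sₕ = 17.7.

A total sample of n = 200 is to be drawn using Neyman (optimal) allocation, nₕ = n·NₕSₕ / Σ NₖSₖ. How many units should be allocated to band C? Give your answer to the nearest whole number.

101

Σ NₕSₕ = 1001·13.4 + 362·10.8 + 2611·11.9 + 741·17.7 = 61509.6.
Share for C: 31070.9/61509.6 = 0.50514.
n_C = 200 × 0.50514 = 101.028... → 101.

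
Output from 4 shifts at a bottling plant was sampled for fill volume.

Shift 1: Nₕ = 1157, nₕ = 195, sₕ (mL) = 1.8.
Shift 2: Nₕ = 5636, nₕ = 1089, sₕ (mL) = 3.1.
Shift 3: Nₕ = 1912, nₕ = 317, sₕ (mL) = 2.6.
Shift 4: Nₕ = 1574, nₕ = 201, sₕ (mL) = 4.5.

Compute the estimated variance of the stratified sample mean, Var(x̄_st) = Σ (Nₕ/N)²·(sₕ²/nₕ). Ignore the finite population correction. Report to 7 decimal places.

N = 10279; Wₕ = Nₕ/N.
shift 1: (1157/10279)²·1.8²/195 = 0.0002105113
shift 2: (5636/10279)²·3.1²/1089 = 0.0026529908
shift 3: (1912/10279)²·2.6²/317 = 0.0007378388
shift 4: (1574/10279)²·4.5²/201 = 0.0023623089
Sum = 0.0059636498 → 0.0059636.

0.0059636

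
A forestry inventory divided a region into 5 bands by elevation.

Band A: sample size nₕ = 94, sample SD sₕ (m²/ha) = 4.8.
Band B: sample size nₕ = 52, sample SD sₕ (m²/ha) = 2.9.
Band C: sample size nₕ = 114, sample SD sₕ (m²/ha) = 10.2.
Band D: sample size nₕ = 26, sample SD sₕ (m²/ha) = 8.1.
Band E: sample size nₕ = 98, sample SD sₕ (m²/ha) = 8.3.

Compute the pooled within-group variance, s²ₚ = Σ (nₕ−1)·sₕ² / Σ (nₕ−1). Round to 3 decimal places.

59.764

Degrees of freedom: 93 + 51 + 113 + 25 + 97 = 379.
Σ(nₕ−1)sₕ² = 93·23.04 + 51·8.41 + 113·104.04 + 25·65.61 + 97·68.89 = 22650.73.
s²ₚ = 22650.73 / 379 = 59.76446... → 59.764.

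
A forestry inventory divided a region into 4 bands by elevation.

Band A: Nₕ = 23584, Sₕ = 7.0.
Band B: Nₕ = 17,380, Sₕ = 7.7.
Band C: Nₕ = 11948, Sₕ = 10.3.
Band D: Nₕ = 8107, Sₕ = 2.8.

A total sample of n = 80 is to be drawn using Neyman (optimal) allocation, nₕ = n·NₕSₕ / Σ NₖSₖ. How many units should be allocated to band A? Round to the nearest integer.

A: NₕSₕ = 23584·7.0 = 165088
B: NₕSₕ = 17380·7.7 = 133826
C: NₕSₕ = 11948·10.3 = 123064.4
D: NₕSₕ = 8107·2.8 = 22699.6
Σ NₕSₕ = 444678.
n_A = 80·165088/444678 = 29.700... → 30.

30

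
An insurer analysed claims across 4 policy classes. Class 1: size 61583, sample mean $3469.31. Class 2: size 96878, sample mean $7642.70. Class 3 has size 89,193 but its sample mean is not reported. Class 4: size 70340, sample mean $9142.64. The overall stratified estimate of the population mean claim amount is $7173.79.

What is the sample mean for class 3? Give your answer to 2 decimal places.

7669.54

N = 61583 + 96878 + 89193 + 70340 = 317994.
Overall total = μ·N = 7173.79·317994 = 2281222177.26.
Subtract the known strata: 61583·3469.31 + 96878·7642.70 + 70340·9142.64 = 1597153305.93.
Remaining total for class 3: 2281222177.26 − 1597153305.93 = 684068871.33.
Divide by its size: 684068871.33 / 89193 = 7669.5354... → 7669.54.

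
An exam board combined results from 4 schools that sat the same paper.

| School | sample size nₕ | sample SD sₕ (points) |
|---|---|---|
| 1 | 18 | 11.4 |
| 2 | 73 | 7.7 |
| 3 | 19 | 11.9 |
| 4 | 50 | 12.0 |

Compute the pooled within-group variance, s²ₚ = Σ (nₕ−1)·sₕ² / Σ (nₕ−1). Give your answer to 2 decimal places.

103.10

Degrees of freedom: 17 + 72 + 18 + 49 = 156.
Σ(nₕ−1)sₕ² = 17·129.96 + 72·59.29 + 18·141.61 + 49·144 = 16083.18.
s²ₚ = 16083.18 / 156 = 103.0973... → 103.10.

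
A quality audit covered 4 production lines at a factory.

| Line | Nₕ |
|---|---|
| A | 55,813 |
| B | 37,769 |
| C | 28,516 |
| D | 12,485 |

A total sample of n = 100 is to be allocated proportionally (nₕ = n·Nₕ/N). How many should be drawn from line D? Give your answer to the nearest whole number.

Share of line D = 12485/134583 = 0.09277.
Allocate 100 × 0.09277 = 9.277... → 9.

9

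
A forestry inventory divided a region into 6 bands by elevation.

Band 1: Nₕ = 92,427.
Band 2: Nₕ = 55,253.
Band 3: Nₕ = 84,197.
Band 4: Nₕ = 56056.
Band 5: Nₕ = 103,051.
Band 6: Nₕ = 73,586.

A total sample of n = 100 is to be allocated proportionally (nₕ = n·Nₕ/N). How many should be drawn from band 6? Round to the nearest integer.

N = 92427 + 55253 + 84197 + 56056 + 103051 + 73586 = 464570.
n_6 = 100·73586/464570 = 15.840... → 16.

16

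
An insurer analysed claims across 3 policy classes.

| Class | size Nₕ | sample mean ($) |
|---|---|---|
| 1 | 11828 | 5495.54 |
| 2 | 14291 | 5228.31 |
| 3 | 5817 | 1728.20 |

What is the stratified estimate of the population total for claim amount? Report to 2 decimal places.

Estimate total by summing Nₕ·x̄ₕ over strata.
11828·5495.54 + 14291·5228.31 + 5817·1728.20 = 65001247.12 + 74717778.21 + 10052939.4 = 149771964.73.

149771964.73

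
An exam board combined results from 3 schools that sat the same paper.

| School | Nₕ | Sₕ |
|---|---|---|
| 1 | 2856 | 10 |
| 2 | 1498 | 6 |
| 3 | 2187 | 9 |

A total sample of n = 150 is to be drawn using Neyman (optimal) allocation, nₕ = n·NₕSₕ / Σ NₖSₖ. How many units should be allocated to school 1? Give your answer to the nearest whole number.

75

1: NₕSₕ = 2856·10 = 28560
2: NₕSₕ = 1498·6 = 8988
3: NₕSₕ = 2187·9 = 19683
Σ NₕSₕ = 57231.
n_1 = 150·28560/57231 = 74.855... → 75.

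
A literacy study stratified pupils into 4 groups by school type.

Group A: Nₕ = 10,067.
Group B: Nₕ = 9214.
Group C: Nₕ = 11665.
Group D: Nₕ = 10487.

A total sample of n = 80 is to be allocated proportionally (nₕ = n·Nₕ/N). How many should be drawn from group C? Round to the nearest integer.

23

Share of group C = 11665/41433 = 0.28154.
Allocate 80 × 0.28154 = 22.523... → 23.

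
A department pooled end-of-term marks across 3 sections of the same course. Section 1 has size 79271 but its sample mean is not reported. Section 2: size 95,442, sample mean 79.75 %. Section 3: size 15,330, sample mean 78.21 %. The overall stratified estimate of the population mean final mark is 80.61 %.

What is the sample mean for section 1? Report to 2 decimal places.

82.11

Σ Nₕx̄ₕ = N·μ, so 79271·x̄_1 = 190043·80.61 − (95442·79.75 + 15330·78.21).
= 15319366.23 − 8810458.8 = 6508907.43.
x̄_1 = 6508907.43 / 79271 = 82.1096... → 82.11.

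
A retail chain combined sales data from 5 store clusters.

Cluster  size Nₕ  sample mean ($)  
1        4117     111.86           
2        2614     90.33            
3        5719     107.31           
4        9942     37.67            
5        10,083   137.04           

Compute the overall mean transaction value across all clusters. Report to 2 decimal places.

N = 4117 + 2614 + 5719 + 9942 + 10083 = 32475.
Weight each subgroup mean by Nₕ/N and sum.
Σ Nₕx̄ₕ = 4117·111.86 + 2614·90.33 + 5719·107.31 + 9942·37.67 + 10083·137.04 = 460527.62 + 236122.62 + 613705.89 + 374515.14 + 1381774.32 = 3066645.59.
Divide by N: 3066645.59 / 32475 = 94.4310... → 94.43.

94.43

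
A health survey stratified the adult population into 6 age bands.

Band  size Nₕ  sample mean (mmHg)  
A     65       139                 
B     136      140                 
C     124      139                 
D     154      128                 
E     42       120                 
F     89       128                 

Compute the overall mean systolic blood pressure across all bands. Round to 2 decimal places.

133.53

N = 65 + 136 + 124 + 154 + 42 + 89 = 610.
The stratified mean weights each stratum mean by its population share Nₕ/N.
Σ Nₕx̄ₕ = 65·139 + 136·140 + 124·139 + 154·128 + 42·120 + 89·128 = 9035 + 19040 + 17236 + 19712 + 5040 + 11392 = 81455.
Divide by N: 81455 / 610 = 133.5328... → 133.53.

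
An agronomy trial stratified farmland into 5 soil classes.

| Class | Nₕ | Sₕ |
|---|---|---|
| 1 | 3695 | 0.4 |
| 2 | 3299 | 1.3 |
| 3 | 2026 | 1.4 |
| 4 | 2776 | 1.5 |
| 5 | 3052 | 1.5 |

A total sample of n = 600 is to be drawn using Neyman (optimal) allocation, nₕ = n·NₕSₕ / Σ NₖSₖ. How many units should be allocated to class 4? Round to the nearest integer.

Σ NₕSₕ = 3695·0.4 + 3299·1.3 + 2026·1.4 + 2776·1.5 + 3052·1.5 = 17345.1.
Share for 4: 4164/17345.1 = 0.24007.
n_4 = 600 × 0.24007 = 144.041... → 144.

144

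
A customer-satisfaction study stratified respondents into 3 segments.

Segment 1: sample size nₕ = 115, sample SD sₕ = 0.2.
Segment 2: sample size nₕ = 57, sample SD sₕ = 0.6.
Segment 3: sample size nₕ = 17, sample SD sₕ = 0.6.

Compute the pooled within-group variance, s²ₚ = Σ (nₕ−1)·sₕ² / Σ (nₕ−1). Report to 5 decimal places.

Degrees of freedom: 114 + 56 + 16 = 186.
Σ(nₕ−1)sₕ² = 114·0.04 + 56·0.36 + 16·0.36 = 30.48.
s²ₚ = 30.48 / 186 = 0.1638710... → 0.16387.

0.16387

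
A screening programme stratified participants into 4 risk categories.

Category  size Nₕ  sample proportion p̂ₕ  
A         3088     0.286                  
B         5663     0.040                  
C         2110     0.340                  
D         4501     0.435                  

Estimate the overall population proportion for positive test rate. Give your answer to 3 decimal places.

0.246

Wₕ = Nₕ/N with N = 15362: 0.2010, 0.3686, 0.1374, 0.2930.
p̂_st = 0.2010·0.286 + 0.3686·0.040 + 0.1374·0.340 + 0.2930·0.435 ≈ 0.24639... → 0.246.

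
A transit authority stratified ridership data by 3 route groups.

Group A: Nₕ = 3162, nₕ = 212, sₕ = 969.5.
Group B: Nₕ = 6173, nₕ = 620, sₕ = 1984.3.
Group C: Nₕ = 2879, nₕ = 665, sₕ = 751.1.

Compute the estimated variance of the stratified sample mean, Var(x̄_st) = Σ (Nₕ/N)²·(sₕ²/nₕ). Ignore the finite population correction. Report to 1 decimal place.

1966.5

N = 12214. Term for each stratum: Wₕ²sₕ²/nₕ.
Var(x̄_st) = 297.1445 + 1622.1824 + 47.1348 = 1966.4617 → 1966.5.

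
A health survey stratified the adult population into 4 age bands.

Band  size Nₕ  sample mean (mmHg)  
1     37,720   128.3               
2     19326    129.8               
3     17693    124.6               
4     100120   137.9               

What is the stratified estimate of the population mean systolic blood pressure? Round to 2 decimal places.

133.59

N = 174859; weights Wₕ = Nₕ/N = (0.2157, 0.1105, 0.1012, 0.5726).
x̄_st = Σ Wₕ·x̄ₕ = 0.2157·128.3 + 0.1105·129.8 + 0.1012·124.6 + 0.5726·137.9 ≈ 133.5881...
→ 133.59.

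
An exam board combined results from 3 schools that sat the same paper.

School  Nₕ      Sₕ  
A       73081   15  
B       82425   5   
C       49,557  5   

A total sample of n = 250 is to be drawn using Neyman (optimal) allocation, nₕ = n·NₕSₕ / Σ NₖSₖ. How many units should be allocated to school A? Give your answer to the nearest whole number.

156

A: NₕSₕ = 73081·15 = 1096215
B: NₕSₕ = 82425·5 = 412125
C: NₕSₕ = 49557·5 = 247785
Σ NₕSₕ = 1756125.
n_A = 250·1096215/1756125 = 156.056... → 156.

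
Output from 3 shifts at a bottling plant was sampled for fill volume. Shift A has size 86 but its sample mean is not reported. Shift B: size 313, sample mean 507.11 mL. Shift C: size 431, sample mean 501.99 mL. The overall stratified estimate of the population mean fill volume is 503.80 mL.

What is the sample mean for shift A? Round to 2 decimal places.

N = 86 + 313 + 431 = 830.
Overall total = μ·N = 503.80·830 = 418154.
Subtract the known strata: 313·507.11 + 431·501.99 = 375083.12.
Remaining total for shift A: 418154 − 375083.12 = 43070.88.
Divide by its size: 43070.88 / 86 = 500.8242... → 500.82.

500.82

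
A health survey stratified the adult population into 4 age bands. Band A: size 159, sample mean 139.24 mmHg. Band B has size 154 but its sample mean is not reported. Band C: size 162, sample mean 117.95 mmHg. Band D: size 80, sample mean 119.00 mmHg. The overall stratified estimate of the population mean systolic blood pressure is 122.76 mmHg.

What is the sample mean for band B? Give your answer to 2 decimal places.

Σ Nₕx̄ₕ = N·μ, so 154·x̄_B = 555·122.76 − (159·139.24 + 162·117.95 + 80·119.00).
= 68131.8 − 50767.06 = 17364.74.
x̄_B = 17364.74 / 154 = 112.7581... → 112.76.

112.76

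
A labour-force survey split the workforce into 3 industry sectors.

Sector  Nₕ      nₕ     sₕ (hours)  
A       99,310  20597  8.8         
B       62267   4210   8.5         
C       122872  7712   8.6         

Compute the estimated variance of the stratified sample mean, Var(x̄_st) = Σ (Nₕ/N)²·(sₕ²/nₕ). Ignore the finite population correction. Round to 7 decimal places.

0.0030701

N = 284449; Wₕ = Nₕ/N.
sector A: (99310/284449)²·8.8²/20597 = 0.0004582880
sector B: (62267/284449)²·8.5²/4210 = 0.0008223616
sector C: (122872/284449)²·8.6²/7712 = 0.0017894803
Sum = 0.0030701299 → 0.0030701.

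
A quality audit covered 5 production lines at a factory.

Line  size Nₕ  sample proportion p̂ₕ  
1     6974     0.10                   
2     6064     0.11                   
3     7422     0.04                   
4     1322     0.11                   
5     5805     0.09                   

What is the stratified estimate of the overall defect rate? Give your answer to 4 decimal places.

N = 6974 + 6064 + 7422 + 1322 + 5805 = 27587.
Overall proportion = Σ (Nₕ/N)·p̂ₕ.
Σ Nₕp̂ₕ = 697.4 + 667.04 + 296.88 + 145.42 + 522.45 = 2329.19.
2329.19 / 27587 = 0.084431... → 0.0844.

0.0844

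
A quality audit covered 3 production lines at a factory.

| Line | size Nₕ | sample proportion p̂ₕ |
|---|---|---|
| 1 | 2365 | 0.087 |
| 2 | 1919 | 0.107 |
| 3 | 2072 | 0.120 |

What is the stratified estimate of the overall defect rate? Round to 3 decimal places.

Wₕ = Nₕ/N with N = 6356: 0.3721, 0.3019, 0.3260.
p̂_st = 0.3721·0.087 + 0.3019·0.107 + 0.3260·0.120 ≈ 0.10380... → 0.104.

0.104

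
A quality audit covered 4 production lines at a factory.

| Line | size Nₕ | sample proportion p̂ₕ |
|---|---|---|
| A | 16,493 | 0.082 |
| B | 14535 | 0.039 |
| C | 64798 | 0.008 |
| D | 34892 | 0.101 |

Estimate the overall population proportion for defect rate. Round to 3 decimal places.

0.046

N = 16493 + 14535 + 64798 + 34892 = 130718.
Overall proportion = Σ (Nₕ/N)·p̂ₕ.
Σ Nₕp̂ₕ = 1352.426 + 566.865 + 518.384 + 3524.092 = 5961.767.
5961.767 / 130718 = 0.04561... → 0.046.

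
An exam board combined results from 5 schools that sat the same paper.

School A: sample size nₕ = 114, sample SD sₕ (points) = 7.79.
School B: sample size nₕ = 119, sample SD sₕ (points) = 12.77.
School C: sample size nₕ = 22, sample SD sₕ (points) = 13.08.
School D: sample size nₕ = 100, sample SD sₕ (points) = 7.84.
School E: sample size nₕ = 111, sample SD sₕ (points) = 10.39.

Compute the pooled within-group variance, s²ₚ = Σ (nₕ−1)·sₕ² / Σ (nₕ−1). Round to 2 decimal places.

Degrees of freedom: 113 + 118 + 21 + 99 + 110 = 461.
Σ(nₕ−1)sₕ² = 113·60.6841 + 118·163.0729 + 21·171.0864 + 99·61.4656 + 110·107.9521 = 47652.5453.
s²ₚ = 47652.5453 / 461 = 103.3678... → 103.37.

103.37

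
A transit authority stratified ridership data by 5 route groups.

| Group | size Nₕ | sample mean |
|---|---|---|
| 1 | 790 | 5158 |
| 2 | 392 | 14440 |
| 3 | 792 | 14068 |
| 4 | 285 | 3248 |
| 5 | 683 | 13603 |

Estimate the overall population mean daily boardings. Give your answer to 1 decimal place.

10568.9

x̄_st = (Σ Nₕx̄ₕ) / (Σ Nₕ) = (790·5158 + 392·14440 + 792·14068 + 285·3248 + 683·13603) / 2942
= 31093685 / 2942 = 10568.894... → 10568.9.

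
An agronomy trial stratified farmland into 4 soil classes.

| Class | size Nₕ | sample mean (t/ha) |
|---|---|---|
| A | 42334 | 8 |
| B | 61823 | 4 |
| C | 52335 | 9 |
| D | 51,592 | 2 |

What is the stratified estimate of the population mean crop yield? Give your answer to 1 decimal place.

5.6

x̄_st = (Σ Nₕx̄ₕ) / (Σ Nₕ) = (42334·8 + 61823·4 + 52335·9 + 51592·2) / 208084
= 1160163 / 208084 = 5.575... → 5.6.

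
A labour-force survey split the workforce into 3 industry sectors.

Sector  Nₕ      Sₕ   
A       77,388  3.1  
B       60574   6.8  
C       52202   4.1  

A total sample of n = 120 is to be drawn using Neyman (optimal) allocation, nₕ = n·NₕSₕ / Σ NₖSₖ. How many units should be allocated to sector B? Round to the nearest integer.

Σ NₕSₕ = 77388·3.1 + 60574·6.8 + 52202·4.1 = 865834.2.
Share for B: 411903.2/865834.2 = 0.47573.
n_B = 120 × 0.47573 = 57.088... → 57.

57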